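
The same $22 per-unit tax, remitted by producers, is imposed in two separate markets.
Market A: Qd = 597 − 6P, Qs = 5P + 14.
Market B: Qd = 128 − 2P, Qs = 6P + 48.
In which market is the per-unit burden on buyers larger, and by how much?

Market A: pre-tax P* = $53, Q* = 279; post-tax Q = 219; per-unit burden on buyers = $10.
Market B: pre-tax P* = $10, Q* = 108; post-tax Q = 75; per-unit burden on buyers = $16.5.
Difference: $10 vs $16.5 → market B is larger by $6.5.

Market B, by $6.5.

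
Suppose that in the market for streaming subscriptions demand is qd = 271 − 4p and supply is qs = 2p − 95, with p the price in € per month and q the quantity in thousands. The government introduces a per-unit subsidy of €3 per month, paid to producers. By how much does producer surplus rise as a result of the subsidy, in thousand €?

Before the subsidy: set 271 − 4p = 2p − 95 → p* = €61, q* = 27.
With a per-unit subsidy paid to producers, each receives p + 3 per unit sold, so supply becomes qs = 2(p + 3) − 95.
New equilibrium: consumers pay €60, producers receive €63, q = 31. (Wedge: pb − ps = −3.)
ΔPS is the trapezoid between Q = 31 and Q = 27 of height €2: ½ · (27 + 31) · 2 = €58.

Producer surplus rises by €58 thousand.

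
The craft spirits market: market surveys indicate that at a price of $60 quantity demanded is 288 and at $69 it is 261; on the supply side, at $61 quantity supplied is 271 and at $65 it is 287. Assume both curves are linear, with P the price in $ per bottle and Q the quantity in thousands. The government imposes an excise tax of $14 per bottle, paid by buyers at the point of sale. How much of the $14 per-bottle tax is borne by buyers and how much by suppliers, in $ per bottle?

Buyers bear $8 per bottle; suppliers bear $6 per bottle.

Demand slope: (261 − 288)/(69 − 60) = -3, so Qd = 468 − 3P.
Supply slope: (287 − 271)/(65 − 61) = 4, so Qs = 4P + 27.
Without the tax, 468 − 3P = 4P + 27 gives 7P = 441, so P* = $63 and Q* = 279.
With the tax collected from buyers, demand (in seller-price terms) shifts: Qd = 468 − 3(P + 14).
Solving gives Q = 255 with buyers paying $71 and suppliers receiving $57 (the $14 wedge).
Burden on buyers: $8; on suppliers: $6. (They sum to $14.)
The less price-elastic side of the market bears the larger share of a per-unit tax.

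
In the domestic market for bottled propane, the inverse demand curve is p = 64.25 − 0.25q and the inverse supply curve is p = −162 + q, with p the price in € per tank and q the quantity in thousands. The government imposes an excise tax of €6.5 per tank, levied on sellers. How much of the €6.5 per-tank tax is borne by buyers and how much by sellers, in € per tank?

Inverting to q(p) form: qd = 257 − 4p; qs = p + 162.
Without the tax, 257 − 4p = p + 162 gives 5p = 95, so p* = €19 and q* = 181.
With the tax collected from sellers, supply shifts: qs = (p − 6.5) + 162.
Solving gives q = 175.8 with buyers paying €20.3 and sellers receiving €13.8 (the €6.5 wedge).
Burden on buyers: €1.3; on sellers: €5.2. (They sum to €6.5.)

Buyers bear €1.3 per tank; sellers bear €5.2 per tank.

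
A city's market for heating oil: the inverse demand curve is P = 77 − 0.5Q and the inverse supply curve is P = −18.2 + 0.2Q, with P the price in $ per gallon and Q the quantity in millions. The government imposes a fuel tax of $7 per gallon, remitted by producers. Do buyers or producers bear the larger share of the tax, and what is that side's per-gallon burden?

Buyers bear the larger share: $5 per gallon.

Rewrite in direct form: Qd = 154 − 2P and Qs = 5P + 91.
Without the tax, 154 − 2P = 5P + 91 gives 7P = 63, so P* = $9 and Q* = 136.
With the tax collected from producers, supply shifts: Qs = 5(P − 7) + 91.
Solving gives Q = 126 with buyers paying $14 and producers receiving $7 (the $7 wedge).
Per-gallon burden: buyers $5, producers $2.
Buyers take the larger share because demand is less price-elastic here (demand slope 2 vs supply slope 5).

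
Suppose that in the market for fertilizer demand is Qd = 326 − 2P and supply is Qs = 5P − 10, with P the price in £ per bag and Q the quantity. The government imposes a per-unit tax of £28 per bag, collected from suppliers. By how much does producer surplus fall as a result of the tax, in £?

Producer surplus falls by £1680.

Without the tax, 326 − 2P = 5P − 10 gives 7P = 336, so P* = £48 and Q* = 230.
With the tax collected from suppliers, supply shifts: Qs = 5(P − 28) − 10.
New equilibrium: consumers pay £68, suppliers receive £40, Q = 190. (Wedge: Pb − Ps = 28.)
ΔPS is the trapezoid between Q = 190 and Q = 230 of height £8: ½ · (230 + 190) · 8 = £1680.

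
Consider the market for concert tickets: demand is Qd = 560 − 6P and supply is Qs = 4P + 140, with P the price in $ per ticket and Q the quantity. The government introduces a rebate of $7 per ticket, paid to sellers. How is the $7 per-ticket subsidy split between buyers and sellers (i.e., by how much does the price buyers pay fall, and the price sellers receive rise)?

Without the subsidy, 560 − 6P = 4P + 140 gives 10P = 420, so P* = $42 and Q* = 308.
With a per-unit subsidy paid to sellers, each receives P + 7 per unit sold, so supply becomes Qs = 4(P + 7) + 140.
New equilibrium: buyers pay $39.2, sellers receive $46.2, Q = 324.8. (Wedge: Pb − Ps = −7.)
Gain to buyers: $2.8; to sellers: $4.2. (They sum to $7.)

Buyers gain $2.8 per ticket; sellers gain $4.2 per ticket.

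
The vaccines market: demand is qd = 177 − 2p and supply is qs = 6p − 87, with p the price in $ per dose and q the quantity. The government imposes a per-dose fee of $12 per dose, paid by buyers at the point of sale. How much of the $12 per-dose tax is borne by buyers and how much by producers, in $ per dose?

Before the tax: set 177 − 2p = 6p − 87 → p* = $33, q* = 111.
With the tax collected from buyers, demand (in seller-price terms) shifts: qd = 177 − 2(p + 12).
New equilibrium: buyers pay $42, producers receive $30, q = 93. (Wedge: pb − ps = 12.)
Burden on buyers: $9; on producers: $3. (They sum to $12.)

Buyers bear $9 per dose; producers bear $3 per dose.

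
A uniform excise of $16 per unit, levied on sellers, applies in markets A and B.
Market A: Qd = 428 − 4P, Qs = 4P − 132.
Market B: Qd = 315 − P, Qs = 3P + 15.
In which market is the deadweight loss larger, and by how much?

Market A, by $160.

Market A: pre-tax P* = $70, Q* = 148; post-tax Q = 116; deadweight loss = $256.
Market B: pre-tax P* = $75, Q* = 240; post-tax Q = 228; deadweight loss = $96.
Difference: $256 vs $96 → market A is larger by $160.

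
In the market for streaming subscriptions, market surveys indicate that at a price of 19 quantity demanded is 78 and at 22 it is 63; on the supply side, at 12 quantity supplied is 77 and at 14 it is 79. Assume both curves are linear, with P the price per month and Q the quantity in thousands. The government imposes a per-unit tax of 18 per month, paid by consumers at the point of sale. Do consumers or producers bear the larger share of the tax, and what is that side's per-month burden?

Demand slope: (63 − 78)/(22 − 19) = -5, so Qd = 173 − 5P.
Supply slope: (79 − 77)/(14 − 12) = 1, so Qs = P + 65.
Without the tax, 173 − 5P = P + 65 gives 6P = 108, so P* = 18 and Q* = 83.
With the tax collected from consumers, demand (in seller-price terms) shifts: Qd = 173 − 5(P + 18).
New equilibrium: consumers pay 21, producers receive 3, Q = 68. (Wedge: Pb − Ps = 18.)
Per-month burden: consumers 3, producers 15.
Producers take the larger share because supply is less price-elastic here (demand slope 5 vs supply slope 1).
The less price-elastic side of the market bears the larger share of a per-unit tax.

Producers bear the larger share: 15 per month.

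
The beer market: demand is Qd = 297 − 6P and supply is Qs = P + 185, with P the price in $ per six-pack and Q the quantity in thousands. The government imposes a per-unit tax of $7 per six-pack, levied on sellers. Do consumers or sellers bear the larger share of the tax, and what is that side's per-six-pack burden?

Sellers bear the larger share: $6 per six-pack.

Before the tax: set 297 − 6P = P + 185 → P* = $16, Q* = 201.
With the tax collected from sellers, supply shifts: Qs = (P − 7) + 185.
Solving gives Q = 195 with consumers paying $17 and sellers receiving $10 (the $7 wedge).
Per-six-pack burden: consumers $1, sellers $6.
Sellers take the larger share because supply is less price-elastic here (demand slope 6 vs supply slope 1).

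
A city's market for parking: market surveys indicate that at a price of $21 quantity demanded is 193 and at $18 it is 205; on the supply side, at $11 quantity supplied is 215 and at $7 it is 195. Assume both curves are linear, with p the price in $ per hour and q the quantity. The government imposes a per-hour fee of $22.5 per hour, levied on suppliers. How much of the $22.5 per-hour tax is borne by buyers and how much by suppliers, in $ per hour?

Demand slope: (205 − 193)/(18 − 21) = -4, so qd = 277 − 4p.
Supply slope: (195 − 215)/(7 − 11) = 5, so qs = 5p + 160.
Without the tax, 277 − 4p = 5p + 160 gives 9p = 117, so p* = $13 and q* = 225.
With the tax collected from suppliers, supply shifts: qs = 5(p − 22.5) + 160.
New equilibrium: buyers pay $25.5, suppliers receive $3, q = 175. (Wedge: pb − ps = 22.5.)
Burden on buyers: $12.5; on suppliers: $10. (They sum to $22.5.)
The less price-elastic side of the market bears the larger share of a per-unit tax.

Buyers bear $12.5 per hour; suppliers bear $10 per hour.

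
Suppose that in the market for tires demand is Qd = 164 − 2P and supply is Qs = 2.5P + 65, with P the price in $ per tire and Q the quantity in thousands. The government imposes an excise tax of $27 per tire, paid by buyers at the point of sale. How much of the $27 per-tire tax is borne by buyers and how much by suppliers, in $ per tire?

Without the tax, 164 − 2P = 2.5P + 65 gives 4.5P = 99, so P* = $22 and Q* = 120.
With the tax collected from buyers, demand (in seller-price terms) shifts: Qd = 164 − 2(P + 27).
Solving gives Q = 90 with buyers paying $37 and suppliers receiving $10 (the $27 wedge).
Burden on buyers: $15; on suppliers: $12. (They sum to $27.)
The less price-elastic side of the market bears the larger share of a per-unit tax.

Buyers bear $15 per tire; suppliers bear $12 per tire.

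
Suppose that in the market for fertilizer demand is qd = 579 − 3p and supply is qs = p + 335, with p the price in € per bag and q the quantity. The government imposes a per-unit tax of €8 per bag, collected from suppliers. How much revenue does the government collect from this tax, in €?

Without the tax, 579 − 3p = p + 335 gives 4p = 244, so p* = €61 and q* = 396.
With the tax collected from suppliers, supply shifts: qs = (p − 8) + 335.
New equilibrium: consumers pay €63, suppliers receive €55, q = 390. (Wedge: pb − ps = 8.)
Revenue = t · Q = 8 · 390 = €3120.

Tax revenue = €3120.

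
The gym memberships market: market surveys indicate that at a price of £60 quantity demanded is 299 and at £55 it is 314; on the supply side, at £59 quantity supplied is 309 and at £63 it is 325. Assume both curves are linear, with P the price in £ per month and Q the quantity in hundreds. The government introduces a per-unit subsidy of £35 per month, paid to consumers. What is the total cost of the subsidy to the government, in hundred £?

Demand slope: (314 − 299)/(55 − 60) = -3, so Qd = 479 − 3P.
Supply slope: (325 − 309)/(63 − 59) = 4, so Qs = 4P + 73.
Before the subsidy: set 479 − 3P = 4P + 73 → P* = £58, Q* = 305.
With a per-unit subsidy paid to consumers, each effectively pays P − 35, so demand becomes Qd = 479 − 3(P − 35).
New equilibrium: consumers pay £38, sellers receive £73, Q = 365. (Wedge: Pb − Ps = −35.)
Outlay = t · Q = 35 · 365 = £12775.

Government outlay = £12775 hundred.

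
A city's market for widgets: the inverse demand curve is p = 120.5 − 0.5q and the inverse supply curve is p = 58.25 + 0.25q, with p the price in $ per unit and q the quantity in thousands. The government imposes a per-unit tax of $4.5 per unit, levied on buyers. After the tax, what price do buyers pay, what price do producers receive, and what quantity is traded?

Rewrite in direct form: qd = 241 − 2p and qs = 4p − 233.
Before the tax: set 241 − 2p = 4p − 233 → p* = $79, q* = 83.
With the tax collected from buyers, demand (in seller-price terms) shifts: qd = 241 − 2(p + 4.5).
New equilibrium: buyers pay $82, producers receive $77.5, q = 77. (Wedge: pb − ps = 4.5.)
The less price-elastic side of the market bears the larger share of a per-unit tax.

Buyers pay $82; producers receive $77.5; quantity = 77.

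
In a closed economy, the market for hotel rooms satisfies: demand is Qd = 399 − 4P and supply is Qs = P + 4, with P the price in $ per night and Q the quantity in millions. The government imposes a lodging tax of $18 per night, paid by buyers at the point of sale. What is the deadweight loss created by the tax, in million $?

Deadweight loss = $129.6 million.

Before the tax: set 399 − 4P = P + 4 → P* = $79, Q* = 83.
With the tax collected from buyers, demand (in seller-price terms) shifts: Qd = 399 − 4(P + 18).
Solving gives Q = 68.6 with buyers paying $82.6 and producers receiving $64.6 (the $18 wedge).
Quantity falls by |ΔQ| = |83 − 68.6| = 14.4.
DWL = ½ · t · |ΔQ| = ½ · 18 · 14.4 = $129.6.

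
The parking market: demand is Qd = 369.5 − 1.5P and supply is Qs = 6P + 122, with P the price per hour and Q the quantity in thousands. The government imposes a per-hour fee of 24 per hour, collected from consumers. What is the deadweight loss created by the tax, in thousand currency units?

Without the tax, 369.5 − 1.5P = 6P + 122 gives 7.5P = 247.5, so P* = 33 and Q* = 320.
With the tax collected from consumers, demand (in seller-price terms) shifts: Qd = 369.5 − 1.5(P + 24).
Solving gives Q = 291.2 with consumers paying 52.2 and sellers receiving 28.2 (the 24 wedge).
Quantity falls by |ΔQ| = |320 − 291.2| = 28.8.
DWL = ½ · t · |ΔQ| = ½ · 24 · 28.8 = 345.6.

Deadweight loss = 345.6 thousand.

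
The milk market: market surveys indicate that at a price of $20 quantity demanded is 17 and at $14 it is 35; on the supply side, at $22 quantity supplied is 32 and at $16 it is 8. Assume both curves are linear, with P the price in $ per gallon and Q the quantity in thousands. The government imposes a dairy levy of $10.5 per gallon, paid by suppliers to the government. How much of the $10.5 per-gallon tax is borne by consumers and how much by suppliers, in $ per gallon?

Demand slope: (35 − 17)/(14 − 20) = -3, so Qd = 77 − 3P.
Supply slope: (8 − 32)/(16 − 22) = 4, so Qs = 4P − 56.
Before the tax: set 77 − 3P = 4P − 56 → P* = $19, Q* = 20.
With the tax collected from suppliers, supply shifts: Qs = 4(P − 10.5) − 56.
New equilibrium: consumers pay $25, suppliers receive $14.5, Q = 2. (Wedge: Pb − Ps = 10.5.)
Burden on consumers: $6; on suppliers: $4.5. (They sum to $10.5.)

Consumers bear $6 per gallon; suppliers bear $4.5 per gallon.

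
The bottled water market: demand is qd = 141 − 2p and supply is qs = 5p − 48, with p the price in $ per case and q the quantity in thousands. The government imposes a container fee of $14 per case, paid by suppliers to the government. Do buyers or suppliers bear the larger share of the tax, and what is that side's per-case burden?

Before the tax: set 141 − 2p = 5p − 48 → p* = $27, q* = 87.
With the tax collected from suppliers, supply shifts: qs = 5(p − 14) − 48.
New equilibrium: buyers pay $37, suppliers receive $23, q = 67. (Wedge: pb − ps = 14.)
Per-case burden: buyers $10, suppliers $4.
Buyers take the larger share because demand is less price-elastic here (demand slope 2 vs supply slope 5).
The less price-elastic side of the market bears the larger share of a per-unit tax.

Buyers bear the larger share: $10 per case.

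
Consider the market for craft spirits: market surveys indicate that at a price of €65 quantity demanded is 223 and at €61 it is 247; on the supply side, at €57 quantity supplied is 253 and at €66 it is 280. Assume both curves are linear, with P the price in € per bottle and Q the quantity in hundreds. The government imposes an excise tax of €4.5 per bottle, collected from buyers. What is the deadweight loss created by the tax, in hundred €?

Deadweight loss = €20.25 hundred.

Demand slope: (247 − 223)/(61 − 65) = -6, so Qd = 613 − 6P.
Supply slope: (280 − 253)/(66 − 57) = 3, so Qs = 3P + 82.
Before the tax: set 613 − 6P = 3P + 82 → P* = €59, Q* = 259.
With the tax collected from buyers, demand (in seller-price terms) shifts: Qd = 613 − 6(P + 4.5).
New equilibrium: buyers pay €60.5, suppliers receive €56, Q = 250. (Wedge: Pb − Ps = 4.5.)
Quantity falls by |ΔQ| = |259 − 250| = 9.
DWL = ½ · t · |ΔQ| = ½ · 4.5 · 9 = €20.25.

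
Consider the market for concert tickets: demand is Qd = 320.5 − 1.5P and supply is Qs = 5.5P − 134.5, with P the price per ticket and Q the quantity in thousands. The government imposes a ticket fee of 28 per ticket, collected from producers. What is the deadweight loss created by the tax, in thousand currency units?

Deadweight loss = 462 thousand.

Without the tax, 320.5 − 1.5P = 5.5P − 134.5 gives 7P = 455, so P* = 65 and Q* = 223.
With the tax collected from producers, supply shifts: Qs = 5.5(P − 28) − 134.5.
Solving gives Q = 190 with consumers paying 87 and producers receiving 59 (the 28 wedge).
Quantity falls by |ΔQ| = |223 − 190| = 33.
DWL = ½ · t · |ΔQ| = ½ · 28 · 33 = 462.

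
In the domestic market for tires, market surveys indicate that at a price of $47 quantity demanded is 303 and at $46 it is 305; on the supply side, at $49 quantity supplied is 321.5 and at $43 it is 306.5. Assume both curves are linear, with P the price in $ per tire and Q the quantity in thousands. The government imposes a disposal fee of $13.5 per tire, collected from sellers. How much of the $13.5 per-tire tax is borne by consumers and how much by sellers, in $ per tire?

Consumers bear $7.5 per tire; sellers bear $6 per tire.

Demand slope: (305 − 303)/(46 − 47) = -2, so Qd = 397 − 2P.
Supply slope: (306.5 − 321.5)/(43 − 49) = 2.5, so Qs = 2.5P + 199.
Before the tax: set 397 − 2P = 2.5P + 199 → P* = $44, Q* = 309.
With the tax collected from sellers, supply shifts: Qs = 2.5(P − 13.5) + 199.
Solving gives Q = 294 with consumers paying $51.5 and sellers receiving $38 (the $13.5 wedge).
Burden on consumers: $7.5; on sellers: $6. (They sum to $13.5.)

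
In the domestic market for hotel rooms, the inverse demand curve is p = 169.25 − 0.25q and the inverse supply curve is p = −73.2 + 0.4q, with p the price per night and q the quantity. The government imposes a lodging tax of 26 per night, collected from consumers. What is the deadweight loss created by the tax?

Rewrite in direct form: qd = 677 − 4p and qs = 2.5p + 183.
Without the tax, 677 − 4p = 2.5p + 183 gives 6.5p = 494, so p* = 76 and q* = 373.
With the tax collected from consumers, demand (in seller-price terms) shifts: qd = 677 − 4(p + 26).
Solving gives q = 333 with consumers paying 86 and suppliers receiving 60 (the 26 wedge).
Quantity falls by |ΔQ| = |373 − 333| = 40.
DWL = ½ · t · |ΔQ| = ½ · 26 · 40 = 520.

Deadweight loss = 520.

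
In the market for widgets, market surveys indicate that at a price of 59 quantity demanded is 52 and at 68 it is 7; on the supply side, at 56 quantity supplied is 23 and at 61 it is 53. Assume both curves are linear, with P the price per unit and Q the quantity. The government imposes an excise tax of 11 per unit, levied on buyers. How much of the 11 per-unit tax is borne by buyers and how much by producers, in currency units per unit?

Demand slope: (7 − 52)/(68 − 59) = -5, so Qd = 347 − 5P.
Supply slope: (53 − 23)/(61 − 56) = 6, so Qs = 6P − 313.
Without the tax, 347 − 5P = 6P − 313 gives 11P = 660, so P* = 60 and Q* = 47.
With the tax collected from buyers, demand (in seller-price terms) shifts: Qd = 347 − 5(P + 11).
Solving gives Q = 17 with buyers paying 66 and producers receiving 55 (the 11 wedge).
Burden on buyers: 6; on producers: 5. (They sum to 11.)
The less price-elastic side of the market bears the larger share of a per-unit tax.

Buyers bear 6 per unit; producers bear 5 per unit.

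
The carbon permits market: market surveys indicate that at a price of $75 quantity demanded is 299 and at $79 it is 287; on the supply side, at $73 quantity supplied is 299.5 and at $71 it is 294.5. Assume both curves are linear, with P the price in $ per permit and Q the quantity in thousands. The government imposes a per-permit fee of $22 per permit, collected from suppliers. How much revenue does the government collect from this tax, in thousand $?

Demand slope: (287 − 299)/(79 − 75) = -3, so Qd = 524 − 3P.
Supply slope: (294.5 − 299.5)/(71 − 73) = 2.5, so Qs = 2.5P + 117.
Before the tax: set 524 − 3P = 2.5P + 117 → P* = $74, Q* = 302.
With the tax collected from suppliers, supply shifts: Qs = 2.5(P − 22) + 117.
Solving gives Q = 272 with buyers paying $84 and suppliers receiving $62 (the $22 wedge).
Revenue = t · Q = 22 · 272 = $5984.

Tax revenue = $5984 thousand.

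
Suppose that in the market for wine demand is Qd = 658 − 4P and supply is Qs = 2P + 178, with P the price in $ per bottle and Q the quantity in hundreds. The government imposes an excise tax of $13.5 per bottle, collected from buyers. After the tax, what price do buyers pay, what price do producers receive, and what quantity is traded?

Without the tax, 658 − 4P = 2P + 178 gives 6P = 480, so P* = $80 and Q* = 338.
With the tax collected from buyers, demand (in seller-price terms) shifts: Qd = 658 − 4(P + 13.5).
New equilibrium: buyers pay $84.5, producers receive $71, Q = 320. (Wedge: Pb − Ps = 13.5.)
The less price-elastic side of the market bears the larger share of a per-unit tax.

Buyers pay $84.5; producers receive $71; quantity = 320.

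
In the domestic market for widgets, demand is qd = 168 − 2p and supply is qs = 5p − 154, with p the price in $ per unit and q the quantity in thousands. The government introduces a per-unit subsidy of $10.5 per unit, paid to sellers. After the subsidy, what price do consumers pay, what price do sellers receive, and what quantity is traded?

Before the subsidy: set 168 − 2p = 5p − 154 → p* = $46, q* = 76.
With a per-unit subsidy paid to sellers, each receives p + 10.5 per unit sold, so supply becomes qs = 5(p + 10.5) − 154.
New equilibrium: consumers pay $38.5, sellers receive $49, q = 91. (Wedge: pb − ps = −10.5.)

Consumers pay $38.5; sellers receive $49; quantity = 91.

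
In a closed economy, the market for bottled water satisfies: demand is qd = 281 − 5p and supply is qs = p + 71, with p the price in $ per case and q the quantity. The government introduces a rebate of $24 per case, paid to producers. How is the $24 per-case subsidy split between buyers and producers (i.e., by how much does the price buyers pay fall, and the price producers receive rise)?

Before the subsidy: set 281 − 5p = p + 71 → p* = $35, q* = 106.
With a per-unit subsidy paid to producers, each receives p + 24 per unit sold, so supply becomes qs = (p + 24) + 71.
New equilibrium: buyers pay $31, producers receive $55, q = 126. (Wedge: pb − ps = −24.)
Gain to buyers: $4; to producers: $20. (They sum to $24.)

Buyers gain $4 per case; producers gain $20 per case.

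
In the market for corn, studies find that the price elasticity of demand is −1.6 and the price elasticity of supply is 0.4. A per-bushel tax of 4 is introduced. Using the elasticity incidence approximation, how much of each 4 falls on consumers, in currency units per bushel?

Incidence ratio: consumers' share ≈ εs / (εs + |εd|) = 0.4 / (0.4 + 1.6) = 0.2.
So consumers bear ≈ 0.2 × 4 = 0.8; suppliers bear 3.2.

Consumers bear ≈ 0.8 per bushel.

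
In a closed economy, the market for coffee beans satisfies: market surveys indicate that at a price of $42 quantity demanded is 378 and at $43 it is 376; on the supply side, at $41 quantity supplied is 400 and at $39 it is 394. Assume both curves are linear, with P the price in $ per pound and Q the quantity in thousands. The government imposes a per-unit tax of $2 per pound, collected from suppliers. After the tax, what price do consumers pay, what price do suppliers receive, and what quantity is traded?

Demand slope: (376 − 378)/(43 − 42) = -2, so Qd = 462 − 2P.
Supply slope: (394 − 400)/(39 − 41) = 3, so Qs = 3P + 277.
Without the tax, 462 − 2P = 3P + 277 gives 5P = 185, so P* = $37 and Q* = 388.
With the tax collected from suppliers, supply shifts: Qs = 3(P − 2) + 277.
Solving gives Q = 385.6 with consumers paying $38.2 and suppliers receiving $36.2 (the $2 wedge).

Consumers pay $38.2; suppliers receive $36.2; quantity = 385.6.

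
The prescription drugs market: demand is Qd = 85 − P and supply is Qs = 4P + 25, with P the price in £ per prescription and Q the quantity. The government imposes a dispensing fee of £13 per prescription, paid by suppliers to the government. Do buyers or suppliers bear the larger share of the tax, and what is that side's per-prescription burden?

Before the tax: set 85 − P = 4P + 25 → P* = £12, Q* = 73.
With the tax collected from suppliers, supply shifts: Qs = 4(P − 13) + 25.
Solving gives Q = 62.6 with buyers paying £22.4 and suppliers receiving £9.4 (the £13 wedge).
Per-prescription burden: buyers £10.4, suppliers £2.6.
Buyers take the larger share because demand is less price-elastic here (demand slope 1 vs supply slope 4).

Buyers bear the larger share: £10.4 per prescription.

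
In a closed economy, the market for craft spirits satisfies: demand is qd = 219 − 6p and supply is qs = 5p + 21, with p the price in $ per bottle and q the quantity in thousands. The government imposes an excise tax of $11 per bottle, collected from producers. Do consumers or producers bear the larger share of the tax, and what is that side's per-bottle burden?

Producers bear the larger share: $6 per bottle.

Before the tax: set 219 − 6p = 5p + 21 → p* = $18, q* = 111.
With the tax collected from producers, supply shifts: qs = 5(p − 11) + 21.
New equilibrium: consumers pay $23, producers receive $12, q = 81. (Wedge: pb − ps = 11.)
Per-bottle burden: consumers $5, producers $6.
Producers take the larger share because supply is less price-elastic here (demand slope 6 vs supply slope 5).
The less price-elastic side of the market bears the larger share of a per-unit tax.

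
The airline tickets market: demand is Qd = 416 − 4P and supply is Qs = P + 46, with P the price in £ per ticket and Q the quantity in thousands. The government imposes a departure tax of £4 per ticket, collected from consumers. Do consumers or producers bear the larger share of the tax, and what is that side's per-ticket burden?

Producers bear the larger share: £3.2 per ticket.

Without the tax, 416 − 4P = P + 46 gives 5P = 370, so P* = £74 and Q* = 120.
With the tax collected from consumers, demand (in seller-price terms) shifts: Qd = 416 − 4(P + 4).
New equilibrium: consumers pay £74.8, producers receive £70.8, Q = 116.8. (Wedge: Pb − Ps = 4.)
Per-ticket burden: consumers £0.8, producers £3.2.
Producers take the larger share because supply is less price-elastic here (demand slope 4 vs supply slope 1).
The less price-elastic side of the market bears the larger share of a per-unit tax.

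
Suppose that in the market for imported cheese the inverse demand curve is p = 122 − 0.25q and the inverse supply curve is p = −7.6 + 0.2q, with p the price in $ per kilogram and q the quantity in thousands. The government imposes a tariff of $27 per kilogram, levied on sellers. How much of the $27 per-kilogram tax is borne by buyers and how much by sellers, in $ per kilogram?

Buyers bear $15 per kilogram; sellers bear $12 per kilogram.

Inverting to q(p) form: qd = 488 − 4p; qs = 5p + 38.
Without the tax, 488 − 4p = 5p + 38 gives 9p = 450, so p* = $50 and q* = 288.
With the tax collected from sellers, supply shifts: qs = 5(p − 27) + 38.
Solving gives q = 228 with buyers paying $65 and sellers receiving $38 (the $27 wedge).
Burden on buyers: $15; on sellers: $12. (They sum to $27.)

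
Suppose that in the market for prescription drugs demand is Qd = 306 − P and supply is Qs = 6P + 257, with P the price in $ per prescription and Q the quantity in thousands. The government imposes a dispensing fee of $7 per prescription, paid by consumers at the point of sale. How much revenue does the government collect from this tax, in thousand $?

Without the tax, 306 − P = 6P + 257 gives 7P = 49, so P* = $7 and Q* = 299.
With the tax collected from consumers, demand (in seller-price terms) shifts: Qd = 306 − (P + 7).
New equilibrium: consumers pay $13, sellers receive $6, Q = 293. (Wedge: Pb − Ps = 7.)
Revenue = t · Q = 7 · 293 = $2051.

Tax revenue = $2051 thousand.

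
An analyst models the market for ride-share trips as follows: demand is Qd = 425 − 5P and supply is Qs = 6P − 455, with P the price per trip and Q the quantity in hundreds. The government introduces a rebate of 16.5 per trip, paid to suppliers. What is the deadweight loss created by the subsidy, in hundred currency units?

Without the subsidy, 425 − 5P = 6P − 455 gives 11P = 880, so P* = 80 and Q* = 25.
With a per-unit subsidy paid to suppliers, each receives P + 16.5 per unit sold, so supply becomes Qs = 6(P + 16.5) − 455.
New equilibrium: consumers pay 71, suppliers receive 87.5, Q = 70. (Wedge: Pb − Ps = −16.5.)
Quantity rises by |ΔQ| = |25 − 70| = 45.
DWL = ½ · t · |ΔQ| = ½ · 16.5 · 45 = 371.25.

Deadweight loss = 371.25 hundred.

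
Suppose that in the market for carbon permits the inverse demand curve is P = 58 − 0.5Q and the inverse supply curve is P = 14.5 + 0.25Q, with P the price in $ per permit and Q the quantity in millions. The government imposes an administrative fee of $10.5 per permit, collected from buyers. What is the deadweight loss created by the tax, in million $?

Inverting to Q(P) form: Qd = 116 − 2P; Qs = 4P − 58.
Without the tax, 116 − 2P = 4P − 58 gives 6P = 174, so P* = $29 and Q* = 58.
With the tax collected from buyers, demand (in seller-price terms) shifts: Qd = 116 − 2(P + 10.5).
New equilibrium: buyers pay $36, suppliers receive $25.5, Q = 44. (Wedge: Pb − Ps = 10.5.)
Quantity falls by |ΔQ| = |58 − 44| = 14.
DWL = ½ · t · |ΔQ| = ½ · 10.5 · 14 = $73.5.

Deadweight loss = $73.5 million.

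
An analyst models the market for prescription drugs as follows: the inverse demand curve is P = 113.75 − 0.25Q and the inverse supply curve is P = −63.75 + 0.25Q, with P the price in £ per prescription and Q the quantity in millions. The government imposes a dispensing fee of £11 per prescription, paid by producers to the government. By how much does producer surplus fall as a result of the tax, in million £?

Producer surplus falls by £1892 million.

Inverting to Q(P) form: Qd = 455 − 4P; Qs = 4P + 255.
Before the tax: set 455 − 4P = 4P + 255 → P* = £25, Q* = 355.
With the tax collected from producers, supply shifts: Qs = 4(P − 11) + 255.
New equilibrium: consumers pay £30.5, producers receive £19.5, Q = 333. (Wedge: Pb − Ps = 11.)
ΔPS is the trapezoid between Q = 333 and Q = 355 of height £5.5: ½ · (355 + 333) · 5.5 = £1892.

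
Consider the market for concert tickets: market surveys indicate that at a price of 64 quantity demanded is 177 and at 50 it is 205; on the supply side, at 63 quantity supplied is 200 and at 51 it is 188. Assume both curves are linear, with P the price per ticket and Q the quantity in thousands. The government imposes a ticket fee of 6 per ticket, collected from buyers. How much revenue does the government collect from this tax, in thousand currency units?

Tax revenue = 1134 thousand.

Demand slope: (205 − 177)/(50 − 64) = -2, so Qd = 305 − 2P.
Supply slope: (188 − 200)/(51 − 63) = 1, so Qs = P + 137.
Without the tax, 305 − 2P = P + 137 gives 3P = 168, so P* = 56 and Q* = 193.
With the tax collected from buyers, demand (in seller-price terms) shifts: Qd = 305 − 2(P + 6).
Solving gives Q = 189 with buyers paying 58 and sellers receiving 52 (the 6 wedge).
Revenue = t · Q = 6 · 189 = 1134.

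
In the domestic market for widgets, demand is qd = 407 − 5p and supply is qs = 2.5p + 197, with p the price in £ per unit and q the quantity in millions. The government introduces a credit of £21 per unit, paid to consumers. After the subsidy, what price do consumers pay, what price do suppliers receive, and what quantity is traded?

Consumers pay £21; suppliers receive £42; quantity = 302.

Without the subsidy, 407 − 5p = 2.5p + 197 gives 7.5p = 210, so p* = £28 and q* = 267.
With a per-unit subsidy paid to consumers, each effectively pays p − 21, so demand becomes qd = 407 − 5(p − 21).
Solving gives q = 302 with consumers paying £21 and suppliers receiving £42 (the £21 wedge).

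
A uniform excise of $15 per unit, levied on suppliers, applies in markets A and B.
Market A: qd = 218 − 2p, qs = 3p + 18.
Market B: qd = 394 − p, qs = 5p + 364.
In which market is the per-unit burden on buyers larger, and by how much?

Market B, by $3.5.

Market A: pre-tax p* = $40, q* = 138; post-tax q = 120; per-unit burden on buyers = $9.
Market B: pre-tax p* = $5, q* = 389; post-tax q = 376.5; per-unit burden on buyers = $12.5.
Difference: $9 vs $12.5 → market B is larger by $3.5.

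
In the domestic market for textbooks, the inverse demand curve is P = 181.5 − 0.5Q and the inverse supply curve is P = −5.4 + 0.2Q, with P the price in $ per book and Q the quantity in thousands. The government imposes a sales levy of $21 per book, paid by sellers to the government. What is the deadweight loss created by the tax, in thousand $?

Rewrite in direct form: Qd = 363 − 2P and Qs = 5P + 27.
Without the tax, 363 − 2P = 5P + 27 gives 7P = 336, so P* = $48 and Q* = 267.
With the tax collected from sellers, supply shifts: Qs = 5(P − 21) + 27.
New equilibrium: consumers pay $63, sellers receive $42, Q = 237. (Wedge: Pb − Ps = 21.)
Quantity falls by |ΔQ| = |267 − 237| = 30.
DWL = ½ · t · |ΔQ| = ½ · 21 · 30 = $315.

Deadweight loss = $315 thousand.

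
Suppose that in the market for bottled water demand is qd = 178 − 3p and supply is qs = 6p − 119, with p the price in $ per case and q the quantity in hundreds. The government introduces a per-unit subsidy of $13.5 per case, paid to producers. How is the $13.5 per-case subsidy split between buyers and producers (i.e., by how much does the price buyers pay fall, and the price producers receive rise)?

Buyers gain $9 per case; producers gain $4.5 per case.

Before the subsidy: set 178 − 3p = 6p − 119 → p* = $33, q* = 79.
With a per-unit subsidy paid to producers, each receives p + 13.5 per unit sold, so supply becomes qs = 6(p + 13.5) − 119.
New equilibrium: buyers pay $24, producers receive $37.5, q = 106. (Wedge: pb − ps = −13.5.)
Gain to buyers: $9; to producers: $4.5. (They sum to $13.5.)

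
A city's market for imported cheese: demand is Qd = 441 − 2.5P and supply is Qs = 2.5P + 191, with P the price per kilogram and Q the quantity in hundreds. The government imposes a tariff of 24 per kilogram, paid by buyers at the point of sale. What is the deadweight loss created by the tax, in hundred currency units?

Without the tax, 441 − 2.5P = 2.5P + 191 gives 5P = 250, so P* = 50 and Q* = 316.
With the tax collected from buyers, demand (in seller-price terms) shifts: Qd = 441 − 2.5(P + 24).
New equilibrium: buyers pay 62, producers receive 38, Q = 286. (Wedge: Pb − Ps = 24.)
Quantity falls by |ΔQ| = |316 − 286| = 30.
DWL = ½ · t · |ΔQ| = ½ · 24 · 30 = 360.

Deadweight loss = 360 hundred.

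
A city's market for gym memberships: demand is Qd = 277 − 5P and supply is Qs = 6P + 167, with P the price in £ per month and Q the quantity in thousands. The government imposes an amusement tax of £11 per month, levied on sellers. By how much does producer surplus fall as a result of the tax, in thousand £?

Before the tax: set 277 − 5P = 6P + 167 → P* = £10, Q* = 227.
With the tax collected from sellers, supply shifts: Qs = 6(P − 11) + 167.
Solving gives Q = 197 with buyers paying £16 and sellers receiving £5 (the £11 wedge).
ΔPS is the trapezoid between Q = 197 and Q = 227 of height £5: ½ · (227 + 197) · 5 = £1060.

Producer surplus falls by £1060 thousand.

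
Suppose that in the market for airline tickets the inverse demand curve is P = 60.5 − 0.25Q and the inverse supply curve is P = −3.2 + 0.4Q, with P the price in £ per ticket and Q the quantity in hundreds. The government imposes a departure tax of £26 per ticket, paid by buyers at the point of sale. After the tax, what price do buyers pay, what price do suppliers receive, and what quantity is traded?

Buyers pay £46; suppliers receive £20; quantity = 58.

Inverting to Q(P) form: Qd = 242 − 4P; Qs = 2.5P + 8.
Without the tax, 242 − 4P = 2.5P + 8 gives 6.5P = 234, so P* = £36 and Q* = 98.
With the tax collected from buyers, demand (in seller-price terms) shifts: Qd = 242 − 4(P + 26).
Solving gives Q = 58 with buyers paying £46 and suppliers receiving £20 (the £26 wedge).
The less price-elastic side of the market bears the larger share of a per-unit tax.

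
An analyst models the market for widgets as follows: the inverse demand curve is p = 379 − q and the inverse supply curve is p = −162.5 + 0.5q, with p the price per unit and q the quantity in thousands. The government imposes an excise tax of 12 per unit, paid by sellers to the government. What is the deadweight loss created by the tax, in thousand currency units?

Inverting to q(p) form: qd = 379 − p; qs = 2p + 325.
Before the tax: set 379 − p = 2p + 325 → p* = 18, q* = 361.
With the tax collected from sellers, supply shifts: qs = 2(p − 12) + 325.
Solving gives q = 353 with buyers paying 26 and sellers receiving 14 (the 12 wedge).
Quantity falls by |ΔQ| = |361 − 353| = 8.
DWL = ½ · t · |ΔQ| = ½ · 12 · 8 = 48.

Deadweight loss = 48 thousand.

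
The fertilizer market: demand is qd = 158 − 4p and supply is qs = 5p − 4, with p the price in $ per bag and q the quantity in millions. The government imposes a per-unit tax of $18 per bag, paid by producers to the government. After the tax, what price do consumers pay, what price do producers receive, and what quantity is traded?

Without the tax, 158 − 4p = 5p − 4 gives 9p = 162, so p* = $18 and q* = 86.
With the tax collected from producers, supply shifts: qs = 5(p − 18) − 4.
New equilibrium: consumers pay $28, producers receive $10, q = 46. (Wedge: pb − ps = 18.)
The less price-elastic side of the market bears the larger share of a per-unit tax.

Consumers pay $28; producers receive $10; quantity = 46.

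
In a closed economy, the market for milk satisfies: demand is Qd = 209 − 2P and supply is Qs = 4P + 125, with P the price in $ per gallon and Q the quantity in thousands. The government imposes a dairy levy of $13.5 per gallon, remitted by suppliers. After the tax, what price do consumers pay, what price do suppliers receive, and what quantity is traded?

Before the tax: set 209 − 2P = 4P + 125 → P* = $14, Q* = 181.
With the tax collected from suppliers, supply shifts: Qs = 4(P − 13.5) + 125.
Solving gives Q = 163 with consumers paying $23 and suppliers receiving $9.5 (the $13.5 wedge).

Consumers pay $23; suppliers receive $9.5; quantity = 163.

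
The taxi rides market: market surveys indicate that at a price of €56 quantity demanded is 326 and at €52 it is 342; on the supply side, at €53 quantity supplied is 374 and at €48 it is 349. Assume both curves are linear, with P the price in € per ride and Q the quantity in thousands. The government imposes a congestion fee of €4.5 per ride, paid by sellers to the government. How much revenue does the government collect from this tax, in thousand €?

Demand slope: (342 − 326)/(52 − 56) = -4, so Qd = 550 − 4P.
Supply slope: (349 − 374)/(48 − 53) = 5, so Qs = 5P + 109.
Without the tax, 550 − 4P = 5P + 109 gives 9P = 441, so P* = €49 and Q* = 354.
With the tax collected from sellers, supply shifts: Qs = 5(P − 4.5) + 109.
New equilibrium: consumers pay €51.5, sellers receive €47, Q = 344. (Wedge: Pb − Ps = 4.5.)
Revenue = t · Q = 4.5 · 344 = €1548.

Tax revenue = €1548 thousand.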